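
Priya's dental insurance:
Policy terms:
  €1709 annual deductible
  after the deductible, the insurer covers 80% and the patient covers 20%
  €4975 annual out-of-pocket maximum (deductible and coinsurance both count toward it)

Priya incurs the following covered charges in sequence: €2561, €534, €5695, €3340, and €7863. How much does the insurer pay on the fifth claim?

Claim 1 (€2561): deductible takes €1709, €852 remains; 20% of €852 = €170.40. Patient pays €1879.40; OOP now €1879.40. Insurer: €2561 − €1879.40 = €681.60.
Claim 2 (€534): deductible met; 20% of €534 = €106.80. Cost to patient: €106.80. OOP to date €1986.20. Insurer: €534 − €106.80 = €427.20.
Claim 3 (€5695): 20% coinsurance on €5695 = €1139. Patient pays €1139; OOP now €3125.20. Insurer: €5695 − €1139 = €4556.
Claim 4 (€3340): 20% coinsurance on €3340 = €668. Cost to patient: €668. OOP to date €3793.20. Insurer: €3340 − €668 = €2672.
Claim 5 (€7863): deductible met; 20% of €7863 = €1572.60. That would push OOP to €5365.80, over the €4975 cap, so patient pays €4975 − €3793.20 = €1181.80. Plan pays €7863 − €1181.80 = €6681.20.

€6681.20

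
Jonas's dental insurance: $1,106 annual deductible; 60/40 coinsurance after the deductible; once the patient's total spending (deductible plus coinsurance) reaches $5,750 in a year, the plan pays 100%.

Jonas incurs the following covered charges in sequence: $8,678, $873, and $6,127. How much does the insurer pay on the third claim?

Claim 1 — $8,678: $1,106 to deductible, leaving $7,572; coinsurance $7,572 × 40% = $3,028.80. Cost to patient: $4,134.80. OOP to date $4,134.80. Insurer: $8,678 − $4,134.80 = $4,543.20.
Claim 2 — $873: deductible met; 40% of $873 = $349.20. Patient owes $349.20 (running OOP $4,484). Insurer: $873 − $349.20 = $523.80.
Claim 3 — $6,127: deductible already satisfied, so patient's share is 40% × $6,127 = $2,450.80. OOP would hit $6,934.80 > $5,750, so the cap limits the patient to $5,750 − $4,484 = $1,266. Insurer: $6,127 − $1,266 = $4,861.

$4,861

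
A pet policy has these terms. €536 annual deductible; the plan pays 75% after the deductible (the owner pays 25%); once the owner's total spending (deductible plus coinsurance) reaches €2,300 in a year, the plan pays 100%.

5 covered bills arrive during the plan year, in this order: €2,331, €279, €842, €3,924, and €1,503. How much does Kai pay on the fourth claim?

€981

Claim 1 (€2,331): €536 finishes the deductible; €1,795 goes to coinsurance; 25% of €1,795 = €448.75. Cost to owner: €984.75. OOP to date €984.75.
Claim 2 (€279): deductible already satisfied, so owner's share is 25% × €279 = €69.75. Cost to owner: €69.75. OOP to date €1,054.50.
Claim 3 (€842): deductible already satisfied, so owner's share is 25% × €842 = €210.50. Owner owes €210.50 (running OOP €1,265).
Claim 4 (€3,924): 25% coinsurance on €3,924 = €981. Owner pays €981; OOP now €2,246.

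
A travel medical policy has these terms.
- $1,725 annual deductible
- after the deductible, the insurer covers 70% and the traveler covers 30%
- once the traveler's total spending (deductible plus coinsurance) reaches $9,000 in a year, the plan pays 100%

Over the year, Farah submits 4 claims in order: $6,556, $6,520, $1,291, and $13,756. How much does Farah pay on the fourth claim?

Claim 1 ($6,556): $1,725 finishes the deductible; $4,831 goes to coinsurance; 30% of $4,831 = $1,449.30. Traveler pays $3,174.30; OOP now $3,174.30.
Claim 2 ($6,520): 30% coinsurance on $6,520 = $1,956. Cost to traveler: $1,956. OOP to date $5,130.30.
Claim 3 ($1,291): deductible already satisfied, so traveler's share is 30% × $1,291 = $387.30. Traveler pays $387.30; OOP now $5,517.60.
Claim 4 ($13,756): deductible met; 30% of $13,756 = $4,126.80. That would push OOP to $9,644.40, over the $9,000 cap, so traveler pays $9,000 − $5,517.60 = $3,482.40.

$3,482.40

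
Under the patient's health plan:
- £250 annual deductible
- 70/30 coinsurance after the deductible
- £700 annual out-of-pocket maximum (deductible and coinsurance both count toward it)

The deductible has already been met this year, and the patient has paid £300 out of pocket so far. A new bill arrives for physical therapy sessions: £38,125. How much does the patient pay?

£400

With the deductible met, the entire £38,125 is subject to coinsurance.
30% of £38,125 = £11,437.50 falls to the patient.
That would bring total out-of-pocket to £11,737.50, past the £700 cap. The patient is capped at £700 − £300 = £400 on this claim.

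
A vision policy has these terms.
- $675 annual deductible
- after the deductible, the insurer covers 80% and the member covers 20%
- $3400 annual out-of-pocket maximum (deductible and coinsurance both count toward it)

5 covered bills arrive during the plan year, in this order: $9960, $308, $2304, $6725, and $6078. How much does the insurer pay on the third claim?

$1843.20

#1 ($9960): $675 finishes the deductible; $9285 goes to coinsurance; member's 20% is $1857. Member owes $2532 (running OOP $2532). Plan pays $9960 − $2532 = $7428.
#2 ($308): deductible already satisfied, so member's share is 20% × $308 = $61.60. Cost to member: $61.60. OOP to date $2593.60. Insurer: $308 − $61.60 = $246.40.
#3 ($2304): deductible met; 20% of $2304 = $460.80. Member pays $460.80; OOP now $3054.40. Insurer: $2304 − $460.80 = $1843.20.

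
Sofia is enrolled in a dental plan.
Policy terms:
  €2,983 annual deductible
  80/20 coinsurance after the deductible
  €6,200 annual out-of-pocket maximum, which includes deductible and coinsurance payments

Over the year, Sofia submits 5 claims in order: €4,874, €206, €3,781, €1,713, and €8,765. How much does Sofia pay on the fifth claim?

Claim 1 (€4,874): deductible takes €2,983, €1,891 remains; 20% of €1,891 = €378.20. Patient pays €3,361.20; OOP now €3,361.20.
Claim 2 (€206): deductible met; 20% of €206 = €41.20. Patient pays €41.20; OOP now €3,402.40.
Claim 3 (€3,781): deductible met; 20% of €3,781 = €756.20. Cost to patient: €756.20. OOP to date €4,158.60.
Claim 4 (€1,713): deductible already satisfied, so patient's share is 20% × €1,713 = €342.60. Patient owes €342.60 (running OOP €4,501.20).
Claim 5 (€8,765): deductible already satisfied, so patient's share is 20% × €8,765 = €1,753. Adding that to €4,501.20 gives €6,254.20, past the €6,200 cap; patient pays only €6,200 − €4,501.20 = €1,698.80.

€1,698.80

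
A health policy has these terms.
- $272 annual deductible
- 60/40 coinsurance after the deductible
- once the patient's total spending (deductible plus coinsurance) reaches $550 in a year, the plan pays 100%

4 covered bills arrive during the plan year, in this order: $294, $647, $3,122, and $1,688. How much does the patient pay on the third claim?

$10.40

Claim 1 — $294: $272 to deductible, leaving $22; patient's 40% is $8.80. Patient owes $280.80 (running OOP $280.80).
Claim 2 — $647: deductible already satisfied, so patient's share is 40% × $647 = $258.80. Patient pays $258.80; OOP now $539.60.
Claim 3 — $3,122: deductible already satisfied, so patient's share is 40% × $3,122 = $1,248.80. Adding that to $539.60 gives $1,788.40, past the $550 cap; patient pays only $550 − $539.60 = $10.40.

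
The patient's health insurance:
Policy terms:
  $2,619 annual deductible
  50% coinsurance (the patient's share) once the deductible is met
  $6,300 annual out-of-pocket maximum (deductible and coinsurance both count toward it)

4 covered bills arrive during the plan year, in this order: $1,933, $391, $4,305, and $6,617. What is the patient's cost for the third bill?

$2,300

Claim 1 ($1,933): entire amount goes to the deductible. Cost to patient: $1,933. OOP to date $1,933.
Claim 2 ($391): entire amount goes to the deductible. Patient owes $391 (running OOP $2,324).
Claim 3 ($4,305): deductible takes $295, $4,010 remains; patient's 50% is $2,005. Patient owes $2,300 (running OOP $4,624).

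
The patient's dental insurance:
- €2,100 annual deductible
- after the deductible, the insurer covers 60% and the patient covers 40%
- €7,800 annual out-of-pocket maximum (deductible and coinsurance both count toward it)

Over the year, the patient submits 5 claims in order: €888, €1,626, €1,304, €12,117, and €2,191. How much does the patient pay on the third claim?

€521.60

#1 (€888): all of it applies to the deductible. Patient owes €888 (running OOP €888).
#2 (€1,626): deductible takes €1,212, €414 remains; coinsurance €414 × 40% = €165.60. Cost to patient: €1,377.60. OOP to date €2,265.60.
#3 (€1,304): 40% coinsurance on €1,304 = €521.60. Cost to patient: €521.60. OOP to date €2,787.20.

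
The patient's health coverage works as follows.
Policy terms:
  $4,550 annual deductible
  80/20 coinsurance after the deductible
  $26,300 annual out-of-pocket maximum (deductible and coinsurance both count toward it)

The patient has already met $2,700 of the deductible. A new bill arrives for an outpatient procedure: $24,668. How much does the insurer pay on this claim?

$2,700 of the $4,550 deductible is already met, leaving $1,850.
After the $1,850 deductible portion, $24,668 − $1,850 = $22,818 is subject to coinsurance.
20% of $22,818 = $4,563.60 falls to the patient.
Patient responsibility before any cap: $1,850 + $4,563.60 = $6,413.60.
Total out-of-pocket so far would be $2,700 + $6,413.60 = $9,113.60, below the $26,300 cap — no reduction.
Insurer pays the balance: $24,668 − $6,413.60 = $18,254.40.

$18,254.40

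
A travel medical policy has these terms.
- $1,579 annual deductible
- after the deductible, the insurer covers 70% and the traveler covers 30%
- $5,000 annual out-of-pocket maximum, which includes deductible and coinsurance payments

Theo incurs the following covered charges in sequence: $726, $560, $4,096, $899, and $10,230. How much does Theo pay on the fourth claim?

$269.70

#1 ($726): all of it applies to the deductible. Cost to traveler: $726. OOP to date $726.
#2 ($560): all of it applies to the deductible. Cost to traveler: $560. OOP to date $1,286.
#3 ($4,096): $293 to deductible, leaving $3,803; traveler's 30% is $1,140.90. Traveler pays $1,433.90; OOP now $2,719.90.
#4 ($899): deductible met; 30% of $899 = $269.70. Traveler pays $269.70; OOP now $2,989.60.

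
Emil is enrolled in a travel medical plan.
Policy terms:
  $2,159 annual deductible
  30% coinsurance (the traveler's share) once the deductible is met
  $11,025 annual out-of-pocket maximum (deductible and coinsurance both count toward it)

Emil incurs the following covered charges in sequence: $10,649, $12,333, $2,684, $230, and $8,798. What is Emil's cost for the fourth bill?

Bill 1, $10,649: $2,159 finishes the deductible; $8,490 goes to coinsurance; coinsurance $8,490 × 30% = $2,547. Cost to traveler: $4,706. OOP to date $4,706.
Bill 2, $12,333: 30% coinsurance on $12,333 = $3,699.90. Traveler pays $3,699.90; OOP now $8,405.90.
Bill 3, $2,684: 30% coinsurance on $2,684 = $805.20. Cost to traveler: $805.20. OOP to date $9,211.10.
Bill 4, $230: deductible already satisfied, so traveler's share is 30% × $230 = $69. Cost to traveler: $69. OOP to date $9,280.10.

$69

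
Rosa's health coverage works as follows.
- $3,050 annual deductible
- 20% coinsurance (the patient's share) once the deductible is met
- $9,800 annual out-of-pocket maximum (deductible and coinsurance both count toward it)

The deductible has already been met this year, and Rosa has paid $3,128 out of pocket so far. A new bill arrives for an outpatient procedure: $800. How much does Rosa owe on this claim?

With the deductible met, the entire $800 is subject to coinsurance.
20% of $800 = $160 falls to the patient.
Total out-of-pocket so far would be $3,128 + $160 = $3,288, below the $9,800 cap — no reduction.

$160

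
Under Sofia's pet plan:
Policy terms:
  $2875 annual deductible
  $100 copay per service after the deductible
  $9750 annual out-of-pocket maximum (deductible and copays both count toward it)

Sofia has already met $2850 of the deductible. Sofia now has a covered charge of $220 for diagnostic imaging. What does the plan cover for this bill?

$2850 of the $2875 deductible is already met, leaving $25.
The remaining $195 (= $220 − $25) moves to the copay.
Copay on this service: $100.
Owner responsibility before any cap: $25 + $100 = $125.
Total out-of-pocket so far would be $2850 + $125 = $2975, below the $9750 cap — no reduction.
The plan picks up $220 − $125 = $95.

$95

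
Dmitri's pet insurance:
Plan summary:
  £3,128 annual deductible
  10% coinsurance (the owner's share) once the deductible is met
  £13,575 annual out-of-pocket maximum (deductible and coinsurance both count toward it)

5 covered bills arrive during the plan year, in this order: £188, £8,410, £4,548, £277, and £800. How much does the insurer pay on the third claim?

£4,093.20

#1 (£188): entire amount goes to the deductible. Owner owes £188 (running OOP £188). Insurer: £188 − £188 = £0.
#2 (£8,410): deductible takes £2,940, £5,470 remains; owner's 10% is £547. Owner owes £3,487 (running OOP £3,675). Plan pays £8,410 − £3,487 = £4,923.
#3 (£4,548): deductible already satisfied, so owner's share is 10% × £4,548 = £454.80. Owner owes £454.80 (running OOP £4,129.80). Plan pays £4,548 − £454.80 = £4,093.20.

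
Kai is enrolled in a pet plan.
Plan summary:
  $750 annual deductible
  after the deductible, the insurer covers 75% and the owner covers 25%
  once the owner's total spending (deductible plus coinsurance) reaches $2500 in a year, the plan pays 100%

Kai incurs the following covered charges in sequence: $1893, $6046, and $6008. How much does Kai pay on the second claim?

$1464.25

#1 ($1893): deductible takes $750, $1143 remains; coinsurance $1143 × 25% = $285.75. Cost to owner: $1035.75. OOP to date $1035.75.
#2 ($6046): deductible already satisfied, so owner's share is 25% × $6046 = $1511.50. OOP would hit $2547.25 > $2500, so the cap limits the owner to $2500 − $1035.75 = $1464.25.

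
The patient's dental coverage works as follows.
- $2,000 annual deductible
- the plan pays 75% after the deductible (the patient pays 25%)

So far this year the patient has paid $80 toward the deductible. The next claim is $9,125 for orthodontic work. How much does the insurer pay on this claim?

Remaining deductible: $2,000 − $80 = $1,920.
The remaining $7,205 (= $9,125 − $1,920) moves to coinsurance.
Coinsurance: $7,205 × 25% = $1,801.25.
Patient responsibility: $1,920 + $1,801.25 = $3,721.25.
Insurer pays the balance: $9,125 − $3,721.25 = $5,403.75.

$5,403.75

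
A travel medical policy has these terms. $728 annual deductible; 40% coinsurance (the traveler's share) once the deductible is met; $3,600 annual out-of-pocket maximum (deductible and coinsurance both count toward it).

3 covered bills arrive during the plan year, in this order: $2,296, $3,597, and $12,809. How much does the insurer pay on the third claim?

$12,003

Claim 1 — $2,296: $728 to deductible, leaving $1,568; 40% of $1,568 = $627.20. Traveler pays $1,355.20; OOP now $1,355.20. Plan pays $2,296 − $1,355.20 = $940.80.
Claim 2 — $3,597: deductible already satisfied, so traveler's share is 40% × $3,597 = $1,438.80. Cost to traveler: $1,438.80. OOP to date $2,794. Insurer: $3,597 − $1,438.80 = $2,158.20.
Claim 3 — $12,809: 40% coinsurance on $12,809 = $5,123.60. OOP would hit $7,917.60 > $3,600, so the cap limits the traveler to $3,600 − $2,794 = $806. Insurer: $12,809 − $806 = $12,003.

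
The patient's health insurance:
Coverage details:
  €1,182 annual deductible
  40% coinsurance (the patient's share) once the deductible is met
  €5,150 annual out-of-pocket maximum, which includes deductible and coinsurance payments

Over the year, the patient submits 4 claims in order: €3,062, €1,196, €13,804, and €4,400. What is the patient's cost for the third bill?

#1 (€3,062): €1,182 finishes the deductible; €1,880 goes to coinsurance; patient's 40% is €752. Patient pays €1,934; OOP now €1,934.
#2 (€1,196): 40% coinsurance on €1,196 = €478.40. Cost to patient: €478.40. OOP to date €2,412.40.
#3 (€13,804): deductible met; 40% of €13,804 = €5,521.60. Adding that to €2,412.40 gives €7,934, past the €5,150 cap; patient pays only €5,150 − €2,412.40 = €2,737.60.

€2,737.60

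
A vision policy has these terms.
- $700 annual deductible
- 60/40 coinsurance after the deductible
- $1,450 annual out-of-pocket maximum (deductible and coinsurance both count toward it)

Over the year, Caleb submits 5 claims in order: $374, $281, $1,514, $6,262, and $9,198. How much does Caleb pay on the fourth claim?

$162.40

#1 ($374): all of it applies to the deductible. Member pays $374; OOP now $374.
#2 ($281): entire amount goes to the deductible. Cost to member: $281. OOP to date $655.
#3 ($1,514): deductible takes $45, $1,469 remains; coinsurance $1,469 × 40% = $587.60. Cost to member: $632.60. OOP to date $1,287.60.
#4 ($6,262): deductible already satisfied, so member's share is 40% × $6,262 = $2,504.80. Adding that to $1,287.60 gives $3,792.40, past the $1,450 cap; member pays only $1,450 − $1,287.60 = $162.40.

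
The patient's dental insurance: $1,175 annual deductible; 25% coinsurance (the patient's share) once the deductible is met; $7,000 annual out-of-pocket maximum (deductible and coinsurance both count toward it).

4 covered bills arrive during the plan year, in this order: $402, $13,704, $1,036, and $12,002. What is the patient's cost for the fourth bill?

$2,333.25

Bill 1, $402: all of it applies to the deductible. Cost to patient: $402. OOP to date $402.
Bill 2, $13,704: $773 to deductible, leaving $12,931; 25% of $12,931 = $3,232.75. Cost to patient: $4,005.75. OOP to date $4,407.75.
Bill 3, $1,036: deductible already satisfied, so patient's share is 25% × $1,036 = $259. Cost to patient: $259. OOP to date $4,666.75.
Bill 4, $12,002: 25% coinsurance on $12,002 = $3,000.50. That would push OOP to $7,667.25, over the $7,000 cap, so patient pays $7,000 − $4,666.75 = $2,333.25.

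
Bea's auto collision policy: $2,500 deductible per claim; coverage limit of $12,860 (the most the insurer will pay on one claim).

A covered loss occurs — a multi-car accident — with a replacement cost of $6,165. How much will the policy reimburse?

After the deductible, $6,165 − $2,500 = $3,665 remains.
$3,665 is within the $12,860 limit, so the insurer pays $3,665.

$3,665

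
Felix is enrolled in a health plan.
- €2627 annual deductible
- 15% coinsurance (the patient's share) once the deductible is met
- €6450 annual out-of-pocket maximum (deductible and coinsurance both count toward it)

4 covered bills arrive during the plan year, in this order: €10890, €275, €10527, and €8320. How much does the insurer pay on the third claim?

#1 (€10890): €2627 to deductible, leaving €8263; coinsurance €8263 × 15% = €1239.45. Patient pays €3866.45; OOP now €3866.45. Plan pays €10890 − €3866.45 = €7023.55.
#2 (€275): 15% coinsurance on €275 = €41.25. Patient pays €41.25; OOP now €3907.70. Insurer: €275 − €41.25 = €233.75.
#3 (€10527): 15% coinsurance on €10527 = €1579.05. Patient owes €1579.05 (running OOP €5486.75). Insurer: €10527 − €1579.05 = €8947.95.

€8947.95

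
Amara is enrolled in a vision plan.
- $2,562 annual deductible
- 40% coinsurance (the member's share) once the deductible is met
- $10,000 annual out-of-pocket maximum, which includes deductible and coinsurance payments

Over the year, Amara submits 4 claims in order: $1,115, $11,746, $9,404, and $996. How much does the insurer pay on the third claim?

Claim 1 — $1,115: entire amount goes to the deductible. Cost to member: $1,115. OOP to date $1,115. Plan pays $1,115 − $1,115 = $0.
Claim 2 — $11,746: $1,447 finishes the deductible; $10,299 goes to coinsurance; coinsurance $10,299 × 40% = $4,119.60. Member pays $5,566.60; OOP now $6,681.60. Plan pays $11,746 − $5,566.60 = $6,179.40.
Claim 3 — $9,404: deductible already satisfied, so member's share is 40% × $9,404 = $3,761.60. OOP would hit $10,443.20 > $10,000, so the cap limits the member to $10,000 − $6,681.60 = $3,318.40. Plan pays $9,404 − $3,318.40 = $6,085.60.

$6,085.60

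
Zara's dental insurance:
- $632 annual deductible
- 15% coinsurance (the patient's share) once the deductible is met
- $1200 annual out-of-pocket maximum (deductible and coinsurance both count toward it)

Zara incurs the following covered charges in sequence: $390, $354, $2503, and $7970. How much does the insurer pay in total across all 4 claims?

$10017

Claim 1 ($390): all of it applies to the deductible. Patient owes $390 (running OOP $390). Insurer: $390 − $390 = $0.
Claim 2 ($354): $242 to deductible, leaving $112; 15% of $112 = $16.80. Patient pays $258.80; OOP now $648.80. Insurer: $354 − $258.80 = $95.20.
Claim 3 ($2503): deductible already satisfied, so patient's share is 15% × $2503 = $375.45. Patient owes $375.45 (running OOP $1024.25). Insurer: $2503 − $375.45 = $2127.55.
Claim 4 ($7970): deductible met; 15% of $7970 = $1195.50. OOP would hit $2219.75 > $1200, so the cap limits the patient to $1200 − $1024.25 = $175.75. Insurer: $7970 − $175.75 = $7794.25.
Insurer total = bills − patient's total = $11217 − $1200 = $10017.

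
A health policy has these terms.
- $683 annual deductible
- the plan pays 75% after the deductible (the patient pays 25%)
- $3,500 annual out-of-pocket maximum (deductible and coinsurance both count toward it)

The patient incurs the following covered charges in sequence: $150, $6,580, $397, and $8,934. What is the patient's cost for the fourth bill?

$1,206

Claim 1 ($150): entire amount goes to the deductible. Cost to patient: $150. OOP to date $150.
Claim 2 ($6,580): $533 to deductible, leaving $6,047; patient's 25% is $1,511.75. Cost to patient: $2,044.75. OOP to date $2,194.75.
Claim 3 ($397): deductible already satisfied, so patient's share is 25% × $397 = $99.25. Patient owes $99.25 (running OOP $2,294).
Claim 4 ($8,934): 25% coinsurance on $8,934 = $2,233.50. OOP would hit $4,527.50 > $3,500, so the cap limits the patient to $3,500 − $2,294 = $1,206.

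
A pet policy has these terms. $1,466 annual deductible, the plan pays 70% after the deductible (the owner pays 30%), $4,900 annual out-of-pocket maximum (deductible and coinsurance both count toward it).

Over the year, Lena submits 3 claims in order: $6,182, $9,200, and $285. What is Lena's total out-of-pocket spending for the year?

Bill 1, $6,182: $1,466 finishes the deductible; $4,716 goes to coinsurance; 30% of $4,716 = $1,414.80. Owner owes $2,880.80 (running OOP $2,880.80).
Bill 2, $9,200: deductible met; 30% of $9,200 = $2,760. OOP would hit $5,640.80 > $4,900, so the cap limits the owner to $4,900 − $2,880.80 = $2,019.20.
Bill 3, $285: 30% coinsurance on $285 = $85.50. That would push OOP to $4,985.50, over the $4,900 cap, so owner pays $4,900 − $4,900 = $0.
Summing the owner's payments: $2,880.80 + $2,019.20 + $0 = $4,900.

$4,900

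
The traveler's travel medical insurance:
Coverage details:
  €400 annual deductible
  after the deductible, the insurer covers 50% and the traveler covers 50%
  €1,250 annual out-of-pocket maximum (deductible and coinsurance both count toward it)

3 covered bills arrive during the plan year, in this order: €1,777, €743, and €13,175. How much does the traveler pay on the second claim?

€161.50

Claim 1 (€1,777): €400 to deductible, leaving €1,377; traveler's 50% is €688.50. Traveler pays €1,088.50; OOP now €1,088.50.
Claim 2 (€743): 50% coinsurance on €743 = €371.50. OOP would hit €1,460 > €1,250, so the cap limits the traveler to €1,250 − €1,088.50 = €161.50.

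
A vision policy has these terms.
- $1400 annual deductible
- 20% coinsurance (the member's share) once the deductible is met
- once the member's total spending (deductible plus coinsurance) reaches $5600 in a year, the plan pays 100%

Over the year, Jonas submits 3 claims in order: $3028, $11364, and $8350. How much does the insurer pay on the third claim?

Claim 1 ($3028): $1400 finishes the deductible; $1628 goes to coinsurance; member's 20% is $325.60. Member pays $1725.60; OOP now $1725.60. Plan pays $3028 − $1725.60 = $1302.40.
Claim 2 ($11364): deductible met; 20% of $11364 = $2272.80. Member owes $2272.80 (running OOP $3998.40). Plan pays $11364 − $2272.80 = $9091.20.
Claim 3 ($8350): 20% coinsurance on $8350 = $1670. Adding that to $3998.40 gives $5668.40, past the $5600 cap; member pays only $5600 − $3998.40 = $1601.60. Insurer: $8350 − $1601.60 = $6748.40.

$6748.40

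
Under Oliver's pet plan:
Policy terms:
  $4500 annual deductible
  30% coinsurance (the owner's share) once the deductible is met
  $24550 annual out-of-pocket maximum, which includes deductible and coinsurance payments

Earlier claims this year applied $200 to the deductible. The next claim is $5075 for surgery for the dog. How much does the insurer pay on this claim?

Remaining deductible: $4500 − $200 = $4300.
That leaves $5075 − $4300 = $775 for coinsurance.
Owner's 30% share of $775 is $232.50.
So the owner owes $4300 + $232.50 = $4532.50 before any cap.
Year-to-date out-of-pocket becomes $200 + $4532.50 = $4732.50, still under the $24550 maximum, so no cap applies.
Insurer pays the balance: $5075 − $4532.50 = $542.50.

$542.50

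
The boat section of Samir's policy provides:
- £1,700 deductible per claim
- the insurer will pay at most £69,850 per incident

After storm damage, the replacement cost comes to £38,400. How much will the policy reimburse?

£36,700

After the deductible, £38,400 − £1,700 = £36,700 remains.
£36,700 ≤ £69,850, so the limit doesn't bind; insurer pays £36,700.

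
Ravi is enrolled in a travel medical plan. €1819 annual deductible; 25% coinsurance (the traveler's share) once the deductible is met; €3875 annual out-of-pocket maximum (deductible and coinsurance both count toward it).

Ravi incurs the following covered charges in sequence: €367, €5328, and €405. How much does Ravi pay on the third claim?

#1 (€367): all of it applies to the deductible. Traveler pays €367; OOP now €367.
#2 (€5328): €1452 finishes the deductible; €3876 goes to coinsurance; coinsurance €3876 × 25% = €969. Traveler owes €2421 (running OOP €2788).
#3 (€405): deductible already satisfied, so traveler's share is 25% × €405 = €101.25. Traveler pays €101.25; OOP now €2889.25.

€101.25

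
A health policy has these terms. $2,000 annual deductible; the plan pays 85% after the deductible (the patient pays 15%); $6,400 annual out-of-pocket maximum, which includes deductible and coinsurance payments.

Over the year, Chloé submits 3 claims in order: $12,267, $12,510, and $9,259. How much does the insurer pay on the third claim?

$8,275.55

Bill 1, $12,267: deductible takes $2,000, $10,267 remains; patient's 15% is $1,540.05. Patient pays $3,540.05; OOP now $3,540.05. Insurer: $12,267 − $3,540.05 = $8,726.95.
Bill 2, $12,510: 15% coinsurance on $12,510 = $1,876.50. Cost to patient: $1,876.50. OOP to date $5,416.55. Plan pays $12,510 − $1,876.50 = $10,633.50.
Bill 3, $9,259: deductible already satisfied, so patient's share is 15% × $9,259 = $1,388.85. Adding that to $5,416.55 gives $6,805.40, past the $6,400 cap; patient pays only $6,400 − $5,416.55 = $983.45. Insurer: $9,259 − $983.45 = $8,275.55.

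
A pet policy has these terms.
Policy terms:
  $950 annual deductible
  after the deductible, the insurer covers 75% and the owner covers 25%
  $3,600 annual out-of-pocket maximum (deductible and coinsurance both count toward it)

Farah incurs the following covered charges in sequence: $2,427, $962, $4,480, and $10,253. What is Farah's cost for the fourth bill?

Claim 1 ($2,427): deductible takes $950, $1,477 remains; coinsurance $1,477 × 25% = $369.25. Cost to owner: $1,319.25. OOP to date $1,319.25.
Claim 2 ($962): deductible already satisfied, so owner's share is 25% × $962 = $240.50. Owner owes $240.50 (running OOP $1,559.75).
Claim 3 ($4,480): deductible met; 25% of $4,480 = $1,120. Cost to owner: $1,120. OOP to date $2,679.75.
Claim 4 ($10,253): 25% coinsurance on $10,253 = $2,563.25. Adding that to $2,679.75 gives $5,243, past the $3,600 cap; owner pays only $3,600 − $2,679.75 = $920.25.

$920.25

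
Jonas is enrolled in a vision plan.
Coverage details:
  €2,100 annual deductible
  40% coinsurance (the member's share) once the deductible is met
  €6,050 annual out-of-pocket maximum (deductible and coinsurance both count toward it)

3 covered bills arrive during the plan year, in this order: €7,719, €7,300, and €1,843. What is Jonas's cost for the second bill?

€1,702.40

Claim 1 (€7,719): €2,100 to deductible, leaving €5,619; member's 40% is €2,247.60. Member owes €4,347.60 (running OOP €4,347.60).
Claim 2 (€7,300): deductible already satisfied, so member's share is 40% × €7,300 = €2,920. OOP would hit €7,267.60 > €6,050, so the cap limits the member to €6,050 − €4,347.60 = €1,702.40.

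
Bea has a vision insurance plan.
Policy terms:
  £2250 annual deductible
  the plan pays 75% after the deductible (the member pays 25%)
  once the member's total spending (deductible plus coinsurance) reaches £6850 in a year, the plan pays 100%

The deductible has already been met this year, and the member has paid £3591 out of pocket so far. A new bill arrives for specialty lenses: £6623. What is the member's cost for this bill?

The deductible is already satisfied, so the full bill goes to coinsurance.
Member's 25% share of £6623 is £1655.75.
Cumulative spending £3591 + £1655.75 = £5246.75 stays under the £6850 maximum.

£1655.75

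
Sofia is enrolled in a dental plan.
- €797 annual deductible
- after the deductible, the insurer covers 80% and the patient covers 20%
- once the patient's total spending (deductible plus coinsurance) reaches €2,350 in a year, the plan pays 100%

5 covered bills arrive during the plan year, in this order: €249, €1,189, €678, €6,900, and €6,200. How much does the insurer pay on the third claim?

Claim 1 — €249: fully absorbed by the deductible. Patient owes €249 (running OOP €249). Plan pays €249 − €249 = €0.
Claim 2 — €1,189: €548 to deductible, leaving €641; coinsurance €641 × 20% = €128.20. Patient pays €676.20; OOP now €925.20. Insurer: €1,189 − €676.20 = €512.80.
Claim 3 — €678: deductible already satisfied, so patient's share is 20% × €678 = €135.60. Cost to patient: €135.60. OOP to date €1,060.80. Plan pays €678 − €135.60 = €542.40.

€542.40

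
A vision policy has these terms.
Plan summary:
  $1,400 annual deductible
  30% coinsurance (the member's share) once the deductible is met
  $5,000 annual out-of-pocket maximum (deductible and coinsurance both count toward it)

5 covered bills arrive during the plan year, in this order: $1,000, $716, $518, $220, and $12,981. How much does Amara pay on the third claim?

#1 ($1,000): all of it applies to the deductible. Member pays $1,000; OOP now $1,000.
#2 ($716): $400 to deductible, leaving $316; member's 30% is $94.80. Cost to member: $494.80. OOP to date $1,494.80.
#3 ($518): 30% coinsurance on $518 = $155.40. Cost to member: $155.40. OOP to date $1,650.20.

$155.40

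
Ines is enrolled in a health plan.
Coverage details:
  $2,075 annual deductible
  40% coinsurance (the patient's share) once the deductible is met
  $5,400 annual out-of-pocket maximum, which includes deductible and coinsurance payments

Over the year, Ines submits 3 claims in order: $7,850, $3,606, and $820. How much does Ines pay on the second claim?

$1,015

#1 ($7,850): $2,075 to deductible, leaving $5,775; 40% of $5,775 = $2,310. Cost to patient: $4,385. OOP to date $4,385.
#2 ($3,606): 40% coinsurance on $3,606 = $1,442.40. That would push OOP to $5,827.40, over the $5,400 cap, so patient pays $5,400 − $4,385 = $1,015.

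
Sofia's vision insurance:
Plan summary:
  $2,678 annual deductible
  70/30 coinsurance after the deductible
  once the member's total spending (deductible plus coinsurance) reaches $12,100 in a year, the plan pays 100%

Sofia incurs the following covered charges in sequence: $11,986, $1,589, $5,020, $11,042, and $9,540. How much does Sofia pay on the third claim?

$1,506

Bill 1, $11,986: $2,678 to deductible, leaving $9,308; member's 30% is $2,792.40. Cost to member: $5,470.40. OOP to date $5,470.40.
Bill 2, $1,589: deductible already satisfied, so member's share is 30% × $1,589 = $476.70. Member owes $476.70 (running OOP $5,947.10).
Bill 3, $5,020: 30% coinsurance on $5,020 = $1,506. Member pays $1,506; OOP now $7,453.10.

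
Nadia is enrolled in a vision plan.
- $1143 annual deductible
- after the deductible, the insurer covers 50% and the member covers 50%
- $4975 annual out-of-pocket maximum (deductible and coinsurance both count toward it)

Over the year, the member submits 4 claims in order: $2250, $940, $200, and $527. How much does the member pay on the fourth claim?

Bill 1, $2250: deductible takes $1143, $1107 remains; 50% of $1107 = $553.50. Member pays $1696.50; OOP now $1696.50.
Bill 2, $940: deductible already satisfied, so member's share is 50% × $940 = $470. Member owes $470 (running OOP $2166.50).
Bill 3, $200: deductible met; 50% of $200 = $100. Member owes $100 (running OOP $2266.50).
Bill 4, $527: deductible met; 50% of $527 = $263.50. Member pays $263.50; OOP now $2530.

$263.50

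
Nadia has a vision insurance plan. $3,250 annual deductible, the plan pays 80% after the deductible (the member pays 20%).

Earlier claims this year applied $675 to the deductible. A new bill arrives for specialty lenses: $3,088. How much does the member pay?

$2,677.60

$675 of the $3,250 deductible is already met, leaving $2,575.
The remaining $513 (= $3,088 − $2,575) moves to coinsurance.
20% of $513 = $102.60 falls to the member.
That puts the member's cost at $2,575 + $102.60 = $2,677.60.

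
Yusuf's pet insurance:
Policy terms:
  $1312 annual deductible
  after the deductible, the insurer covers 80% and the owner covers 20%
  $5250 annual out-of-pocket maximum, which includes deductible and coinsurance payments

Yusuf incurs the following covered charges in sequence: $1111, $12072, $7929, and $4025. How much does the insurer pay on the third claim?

$6365.20

Claim 1 ($1111): all of it applies to the deductible. Cost to owner: $1111. OOP to date $1111. Plan pays $1111 − $1111 = $0.
Claim 2 ($12072): $201 to deductible, leaving $11871; owner's 20% is $2374.20. Owner pays $2575.20; OOP now $3686.20. Plan pays $12072 − $2575.20 = $9496.80.
Claim 3 ($7929): 20% coinsurance on $7929 = $1585.80. That would push OOP to $5272, over the $5250 cap, so owner pays $5250 − $3686.20 = $1563.80. Plan pays $7929 − $1563.80 = $6365.20.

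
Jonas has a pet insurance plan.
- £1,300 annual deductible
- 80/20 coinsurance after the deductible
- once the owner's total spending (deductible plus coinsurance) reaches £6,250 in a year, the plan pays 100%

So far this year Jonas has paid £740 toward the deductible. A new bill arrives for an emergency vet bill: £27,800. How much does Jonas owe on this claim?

Deductible still to meet: £1,300 − £740 = £560.
After the £560 deductible portion, £27,800 − £560 = £27,240 is subject to coinsurance.
Coinsurance: £27,240 × 20% = £5,448.
So the owner owes £560 + £5,448 = £6,008 before any cap.
Year-to-date out-of-pocket would reach £740 + £6,008 = £6,748, above the £6,250 maximum, so the owner pays only £6,250 − £740 = £5,510.

£5,510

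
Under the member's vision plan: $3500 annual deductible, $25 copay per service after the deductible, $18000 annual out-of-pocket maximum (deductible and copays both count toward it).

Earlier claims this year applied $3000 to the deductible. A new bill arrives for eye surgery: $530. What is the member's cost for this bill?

$525

Deductible still to meet: $3500 − $3000 = $500.
The remaining $30 (= $530 − $500) moves to the copay.
Copay on this service: $25.
So the member owes $500 + $25 = $525 before any cap.
Cumulative spending $3000 + $525 = $3525 stays under the $18000 maximum.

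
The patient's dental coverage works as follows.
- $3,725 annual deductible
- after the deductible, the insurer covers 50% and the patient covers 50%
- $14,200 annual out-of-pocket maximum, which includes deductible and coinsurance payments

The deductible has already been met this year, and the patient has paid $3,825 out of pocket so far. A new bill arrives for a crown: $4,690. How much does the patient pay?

$2,345

With the deductible met, the entire $4,690 is subject to coinsurance.
Patient's 50% share of $4,690 is $2,345.
Total out-of-pocket so far would be $3,825 + $2,345 = $6,170, below the $14,200 cap — no reduction.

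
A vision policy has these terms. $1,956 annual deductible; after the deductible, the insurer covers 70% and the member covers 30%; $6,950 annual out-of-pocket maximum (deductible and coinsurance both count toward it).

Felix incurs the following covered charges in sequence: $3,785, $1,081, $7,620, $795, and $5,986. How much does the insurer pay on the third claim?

$5,334

Bill 1, $3,785: deductible takes $1,956, $1,829 remains; member's 30% is $548.70. Member owes $2,504.70 (running OOP $2,504.70). Plan pays $3,785 − $2,504.70 = $1,280.30.
Bill 2, $1,081: deductible met; 30% of $1,081 = $324.30. Cost to member: $324.30. OOP to date $2,829. Insurer: $1,081 − $324.30 = $756.70.
Bill 3, $7,620: deductible met; 30% of $7,620 = $2,286. Cost to member: $2,286. OOP to date $5,115. Plan pays $7,620 − $2,286 = $5,334.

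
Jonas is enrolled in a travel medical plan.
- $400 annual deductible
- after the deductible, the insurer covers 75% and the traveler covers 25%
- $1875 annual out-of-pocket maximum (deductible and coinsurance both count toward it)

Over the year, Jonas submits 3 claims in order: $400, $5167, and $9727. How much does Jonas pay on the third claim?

Claim 1 — $400: fully absorbed by the deductible. Traveler owes $400 (running OOP $400).
Claim 2 — $5167: deductible already satisfied, so traveler's share is 25% × $5167 = $1291.75. Cost to traveler: $1291.75. OOP to date $1691.75.
Claim 3 — $9727: deductible already satisfied, so traveler's share is 25% × $9727 = $2431.75. OOP would hit $4123.50 > $1875, so the cap limits the traveler to $1875 − $1691.75 = $183.25.

$183.25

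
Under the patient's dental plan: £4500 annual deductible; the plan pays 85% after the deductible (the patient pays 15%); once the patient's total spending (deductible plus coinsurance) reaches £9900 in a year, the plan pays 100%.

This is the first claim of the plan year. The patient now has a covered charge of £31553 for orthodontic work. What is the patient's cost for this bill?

Nothing has been paid toward the £4500 deductible, so the first £4500 of this charge is applied there.
The remaining £27053 (= £31553 − £4500) moves to coinsurance.
Coinsurance: £27053 × 15% = £4057.95.
So the patient owes £4500 + £4057.95 = £8557.95 before any cap.
Year-to-date out-of-pocket becomes £0 + £8557.95 = £8557.95, still under the £9900 maximum, so no cap applies.

£8557.95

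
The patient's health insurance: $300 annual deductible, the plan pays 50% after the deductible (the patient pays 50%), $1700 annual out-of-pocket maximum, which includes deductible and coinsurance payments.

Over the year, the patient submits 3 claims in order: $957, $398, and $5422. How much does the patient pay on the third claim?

Bill 1, $957: $300 finishes the deductible; $657 goes to coinsurance; patient's 50% is $328.50. Cost to patient: $628.50. OOP to date $628.50.
Bill 2, $398: 50% coinsurance on $398 = $199. Patient owes $199 (running OOP $827.50).
Bill 3, $5422: deductible already satisfied, so patient's share is 50% × $5422 = $2711. Adding that to $827.50 gives $3538.50, past the $1700 cap; patient pays only $1700 − $827.50 = $872.50.

$872.50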